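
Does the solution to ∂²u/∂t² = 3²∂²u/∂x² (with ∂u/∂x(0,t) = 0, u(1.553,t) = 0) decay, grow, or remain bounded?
u oscillates (no decay). Energy is conserved; the solution oscillates indefinitely as standing waves.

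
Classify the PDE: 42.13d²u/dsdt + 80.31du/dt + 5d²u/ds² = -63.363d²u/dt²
Rewriting in standard form: 5d²u/ds² + 42.13d²u/dsdt + 63.363d²u/dt² + 80.31du/dt = 0. A = 5, B = 42.13, C = 63.363. Discriminant B² - 4AC = 507.6769. Since 507.6769 > 0, hyperbolic.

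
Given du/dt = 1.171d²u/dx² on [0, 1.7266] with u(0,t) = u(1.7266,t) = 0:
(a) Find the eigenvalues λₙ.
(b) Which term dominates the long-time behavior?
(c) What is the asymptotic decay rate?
Eigenvalues: λₙ = 1.171n²π²/1.7266².
First three modes:
  n=1: λ₁ = 1.171π²/1.7266² ≈ 3.877
  n=2: λ₂ = 4.684π²/1.7266² ≈ 15.507 (4× faster decay)
  n=3: λ₃ = 10.539π²/1.7266² ≈ 34.891 (9× faster decay)
As t → ∞, higher modes decay exponentially faster. The n=1 mode dominates: u ~ c₁ sin(πx/1.7266) e^{-λ₁t}.
Decay rate: λ₁ = 1.171π²/1.7266² ≈ 3.877.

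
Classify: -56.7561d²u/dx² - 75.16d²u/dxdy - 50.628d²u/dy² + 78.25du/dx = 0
Elliptic (discriminant = -5844.7657232).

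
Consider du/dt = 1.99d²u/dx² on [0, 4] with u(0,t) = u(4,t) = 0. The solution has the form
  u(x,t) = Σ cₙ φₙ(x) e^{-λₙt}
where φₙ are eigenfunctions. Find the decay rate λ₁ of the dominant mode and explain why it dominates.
Eigenvalues: λₙ = 1.99n²π²/4².
First three modes:
  n=1: λ₁ = 1.99π²/4² ≈ 1.228
  n=2: λ₂ = 7.96π²/4² ≈ 4.91 (4× faster decay)
  n=3: λ₃ = 17.91π²/4² ≈ 11.048 (9× faster decay)
As t → ∞, higher modes decay exponentially faster. The n=1 mode dominates: u ~ c₁ sin(πx/4) e^{-λ₁t}.
Decay rate: λ₁ = 1.99π²/4² ≈ 1.228.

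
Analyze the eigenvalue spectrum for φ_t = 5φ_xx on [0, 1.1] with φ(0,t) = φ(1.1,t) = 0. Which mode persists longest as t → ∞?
Eigenvalues: λₙ = 5n²π²/1.1².
First three modes:
  n=1: λ₁ = 5π²/1.1² ≈ 40.783
  n=2: λ₂ = 20π²/1.1² ≈ 163.134 (4× faster decay)
  n=3: λ₃ = 45π²/1.1² ≈ 367.051 (9× faster decay)
As t → ∞, higher modes decay exponentially faster. The n=1 mode dominates: φ ~ c₁ sin(πx/1.1) e^{-λ₁t}.
Decay rate: λ₁ = 5π²/1.1² ≈ 40.783.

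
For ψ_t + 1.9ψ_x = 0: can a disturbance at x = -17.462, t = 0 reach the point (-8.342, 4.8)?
Yes. The characteristic through (-8.342, 4.8) passes through x = -17.462.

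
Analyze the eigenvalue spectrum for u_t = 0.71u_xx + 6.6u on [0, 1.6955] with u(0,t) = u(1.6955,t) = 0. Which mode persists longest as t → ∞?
Eigenvalues: λₙ = 0.71n²π²/1.6955² - 6.6.
First three modes:
  n=1: λ₁ = 0.71π²/1.6955² - 6.6 ≈ -4.162
  n=2: λ₂ = 2.84π²/1.6955² - 6.6 ≈ 3.15
  n=3: λ₃ = 6.39π²/1.6955² - 6.6 ≈ 15.338
Since 0.71π²/1.6955² ≈ 2.438 < 6.6, λ₁ < 0.
The n=1 mode grows fastest (−λₙ is largest for n=1) → dominates.
Asymptotic: u ~ c₁ sin(πx/1.6955) e^{4.162t} (exponential growth at rate −λ₁ ≈ 4.162).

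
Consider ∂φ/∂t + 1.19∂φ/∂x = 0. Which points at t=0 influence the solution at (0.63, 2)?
A single point: x = -1.75. The characteristic through (0.63, 2) is x - 1.19t = const, so x = 0.63 - 1.19·2 = -1.75.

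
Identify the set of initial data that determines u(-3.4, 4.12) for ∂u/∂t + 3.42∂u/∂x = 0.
A single point: x = -17.4904. The characteristic through (-3.4, 4.12) is x - 3.42t = const, so x = -3.4 - 3.42·4.12 = -17.4904.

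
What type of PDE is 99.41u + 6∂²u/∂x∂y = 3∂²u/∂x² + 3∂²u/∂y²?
Rewriting in standard form: -3∂²u/∂x² + 6∂²u/∂x∂y - 3∂²u/∂y² + 99.41u = 0. With A = -3, B = 6, C = -3, the discriminant is 0. This is a parabolic PDE.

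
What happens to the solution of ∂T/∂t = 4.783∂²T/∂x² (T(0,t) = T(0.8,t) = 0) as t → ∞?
T → 0. Heat diffuses out through both boundaries.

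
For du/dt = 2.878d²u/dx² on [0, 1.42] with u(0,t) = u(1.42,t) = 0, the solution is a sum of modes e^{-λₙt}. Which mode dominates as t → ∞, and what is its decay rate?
Eigenvalues: λₙ = 2.878n²π²/1.42².
First three modes:
  n=1: λ₁ = 2.878π²/1.42² ≈ 14.087
  n=2: λ₂ = 11.512π²/1.42² ≈ 56.347 (4× faster decay)
  n=3: λ₃ = 25.902π²/1.42² ≈ 126.782 (9× faster decay)
As t → ∞, higher modes decay exponentially faster. The n=1 mode dominates: u ~ c₁ sin(πx/1.42) e^{-λ₁t}.
Decay rate: λ₁ = 2.878π²/1.42² ≈ 14.087.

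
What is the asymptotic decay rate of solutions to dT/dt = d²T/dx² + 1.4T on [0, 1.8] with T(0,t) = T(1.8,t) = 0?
Eigenvalues: λₙ = n²π²/1.8² - 1.4.
First three modes:
  n=1: λ₁ = π²/1.8² - 1.4 ≈ 1.646
  n=2: λ₂ = 4π²/1.8² - 1.4 ≈ 10.785
  n=3: λ₃ = 9π²/1.8² - 1.4 ≈ 26.016
Since π²/1.8² ≈ 3.046 > 1.4, all λₙ > 0.
The n=1 mode decays slowest → dominates as t → ∞.
Asymptotic: T ~ c₁ sin(πx/1.8) e^{-λ₁t} with decay rate λ₁ ≈ 1.646.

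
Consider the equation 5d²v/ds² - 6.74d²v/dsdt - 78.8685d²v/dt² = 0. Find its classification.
Hyperbolic. (A = 5, B = -6.74, C = -78.8685 gives B² - 4AC = 1622.7976.)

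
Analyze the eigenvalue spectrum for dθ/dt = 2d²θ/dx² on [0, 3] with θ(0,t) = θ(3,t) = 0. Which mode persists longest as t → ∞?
Eigenvalues: λₙ = 2n²π²/3².
First three modes:
  n=1: λ₁ = 2π²/3² ≈ 2.193
  n=2: λ₂ = 8π²/3² ≈ 8.773 (4× faster decay)
  n=3: λ₃ = 18π²/3² ≈ 19.739 (9× faster decay)
As t → ∞, higher modes decay exponentially faster. The n=1 mode dominates: θ ~ c₁ sin(πx/3) e^{-λ₁t}.
Decay rate: λ₁ = 2π²/3² ≈ 2.193.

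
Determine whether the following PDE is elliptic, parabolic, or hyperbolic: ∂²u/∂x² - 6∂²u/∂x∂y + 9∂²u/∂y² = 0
Coefficients: A = 1, B = -6, C = 9. B² - 4AC = 0, which is zero, so the equation is parabolic.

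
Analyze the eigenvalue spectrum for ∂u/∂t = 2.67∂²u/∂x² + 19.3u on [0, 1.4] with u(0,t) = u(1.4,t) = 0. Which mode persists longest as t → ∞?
Eigenvalues: λₙ = 2.67n²π²/1.4² - 19.3.
First three modes:
  n=1: λ₁ = 2.67π²/1.4² - 19.3 ≈ -5.855
  n=2: λ₂ = 10.68π²/1.4² - 19.3 ≈ 34.479
  n=3: λ₃ = 24.03π²/1.4² - 19.3 ≈ 101.703
Since 2.67π²/1.4² ≈ 13.445 < 19.3, λ₁ < 0.
The n=1 mode grows fastest (−λₙ is largest for n=1) → dominates.
Asymptotic: u ~ c₁ sin(πx/1.4) e^{5.855t} (exponential growth at rate −λ₁ ≈ 5.855).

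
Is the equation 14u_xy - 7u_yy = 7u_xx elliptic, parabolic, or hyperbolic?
Rewriting in standard form: -7u_xx + 14u_xy - 7u_yy = 0. Computing B² - 4AC with A = -7, B = 14, C = -7: discriminant = 0 (zero). Answer: parabolic.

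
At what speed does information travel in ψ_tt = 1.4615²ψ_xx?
Speed = 1.4615. Information travels along characteristics x = x₀ ± 1.4615t.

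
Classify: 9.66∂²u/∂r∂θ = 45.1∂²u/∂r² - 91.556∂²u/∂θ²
Rewriting in standard form: -45.1∂²u/∂r² + 9.66∂²u/∂r∂θ + 91.556∂²u/∂θ² = 0. Hyperbolic (discriminant = 16610.018).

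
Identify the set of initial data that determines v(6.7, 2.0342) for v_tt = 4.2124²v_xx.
Domain of dependence: [-1.86886408, 15.26886408]. Signals travel at speed 4.2124, so data within |x - 6.7| ≤ 4.2124·2.0342 = 8.56886408 can reach the point.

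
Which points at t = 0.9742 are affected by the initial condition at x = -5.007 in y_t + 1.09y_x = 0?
At x = -3.945122. The characteristic carries data from (-5.007, 0) to (-3.945122, 0.9742).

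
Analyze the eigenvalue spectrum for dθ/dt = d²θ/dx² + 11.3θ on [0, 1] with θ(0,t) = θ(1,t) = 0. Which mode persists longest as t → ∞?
Eigenvalues: λₙ = n²π²/1² - 11.3.
First three modes:
  n=1: λ₁ = π² - 11.3 ≈ -1.43
  n=2: λ₂ = 4π² - 11.3 ≈ 28.178
  n=3: λ₃ = 9π² - 11.3 ≈ 77.526
Since π² ≈ 9.87 < 11.3, λ₁ < 0.
The n=1 mode grows fastest (−λₙ is largest for n=1) → dominates.
Asymptotic: θ ~ c₁ sin(πx/1) e^{1.43t} (exponential growth at rate −λ₁ ≈ 1.43).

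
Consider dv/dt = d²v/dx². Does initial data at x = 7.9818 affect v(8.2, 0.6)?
Yes, for any finite x. The heat equation has infinite propagation speed, so all initial data affects all points at any t > 0.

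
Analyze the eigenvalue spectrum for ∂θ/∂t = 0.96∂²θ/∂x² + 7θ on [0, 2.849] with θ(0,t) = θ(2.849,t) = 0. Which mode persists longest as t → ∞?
Eigenvalues: λₙ = 0.96n²π²/2.849² - 7.
First three modes:
  n=1: λ₁ = 0.96π²/2.849² - 7 ≈ -5.833
  n=2: λ₂ = 3.84π²/2.849² - 7 ≈ -2.331
  n=3: λ₃ = 8.64π²/2.849² - 7 ≈ 3.506
Since 0.96π²/2.849² ≈ 1.167 < 7, λ₁ < 0.
The n=1 mode grows fastest (−λₙ is largest for n=1) → dominates.
Asymptotic: θ ~ c₁ sin(πx/2.849) e^{5.833t} (exponential growth at rate −λ₁ ≈ 5.833).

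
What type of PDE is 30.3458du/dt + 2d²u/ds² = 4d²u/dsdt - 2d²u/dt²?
Rewriting in standard form: 2d²u/ds² - 4d²u/dsdt + 2d²u/dt² + 30.3458du/dt = 0. With A = 2, B = -4, C = 2, the discriminant is 0. This is a parabolic PDE.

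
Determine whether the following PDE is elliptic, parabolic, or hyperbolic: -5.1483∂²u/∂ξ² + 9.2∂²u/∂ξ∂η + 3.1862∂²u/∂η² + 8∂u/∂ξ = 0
Coefficients: A = -5.1483, B = 9.2, C = 3.1862. B² - 4AC = 150.25405384, which is positive, so the equation is hyperbolic.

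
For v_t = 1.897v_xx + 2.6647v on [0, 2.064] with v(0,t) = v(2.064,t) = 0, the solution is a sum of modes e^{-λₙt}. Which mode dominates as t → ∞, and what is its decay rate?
Eigenvalues: λₙ = 1.897n²π²/2.064² - 2.6647.
First three modes:
  n=1: λ₁ = 1.897π²/2.064² - 2.6647 ≈ 1.73
  n=2: λ₂ = 7.588π²/2.064² - 2.6647 ≈ 14.915
  n=3: λ₃ = 17.073π²/2.064² - 2.6647 ≈ 36.889
Since 1.897π²/2.064² ≈ 4.395 > 2.6647, all λₙ > 0.
The n=1 mode decays slowest → dominates as t → ∞.
Asymptotic: v ~ c₁ sin(πx/2.064) e^{-λ₁t} with decay rate λ₁ ≈ 1.73.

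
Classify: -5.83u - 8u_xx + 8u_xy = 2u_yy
Rewriting in standard form: -8u_xx + 8u_xy - 2u_yy - 5.83u = 0. Parabolic (discriminant = 0).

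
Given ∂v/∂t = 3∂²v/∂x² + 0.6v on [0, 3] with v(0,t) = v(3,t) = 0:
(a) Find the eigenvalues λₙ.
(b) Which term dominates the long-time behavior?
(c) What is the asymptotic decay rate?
Eigenvalues: λₙ = 3n²π²/3² - 0.6.
First three modes:
  n=1: λ₁ = 3π²/3² - 0.6 ≈ 2.69
  n=2: λ₂ = 12π²/3² - 0.6 ≈ 12.559
  n=3: λ₃ = 27π²/3² - 0.6 ≈ 29.009
Since 3π²/3² ≈ 3.29 > 0.6, all λₙ > 0.
The n=1 mode decays slowest → dominates as t → ∞.
Asymptotic: v ~ c₁ sin(πx/3) e^{-λ₁t} with decay rate λ₁ ≈ 2.69.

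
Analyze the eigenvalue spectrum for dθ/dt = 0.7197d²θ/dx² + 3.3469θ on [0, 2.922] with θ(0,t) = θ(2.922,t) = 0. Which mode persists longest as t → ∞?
Eigenvalues: λₙ = 0.7197n²π²/2.922² - 3.3469.
First three modes:
  n=1: λ₁ = 0.7197π²/2.922² - 3.3469 ≈ -2.515
  n=2: λ₂ = 2.8788π²/2.922² - 3.3469 ≈ -0.019
  n=3: λ₃ = 6.4773π²/2.922² - 3.3469 ≈ 4.141
Since 0.7197π²/2.922² ≈ 0.832 < 3.3469, λ₁ < 0.
The n=1 mode grows fastest (−λₙ is largest for n=1) → dominates.
Asymptotic: θ ~ c₁ sin(πx/2.922) e^{2.515t} (exponential growth at rate −λ₁ ≈ 2.515).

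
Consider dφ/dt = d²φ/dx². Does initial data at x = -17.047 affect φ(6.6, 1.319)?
Yes, for any finite x. The heat equation has infinite propagation speed, so all initial data affects all points at any t > 0.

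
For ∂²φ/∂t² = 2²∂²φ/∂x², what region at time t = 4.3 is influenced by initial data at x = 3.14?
Domain of influence: [-5.46, 11.74]. Data at x = 3.14 spreads outward at speed 2.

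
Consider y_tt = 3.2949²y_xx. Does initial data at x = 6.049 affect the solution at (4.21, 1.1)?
Yes. The domain of dependence is [0.58561, 7.83439], and 6.049 ∈ [0.58561, 7.83439].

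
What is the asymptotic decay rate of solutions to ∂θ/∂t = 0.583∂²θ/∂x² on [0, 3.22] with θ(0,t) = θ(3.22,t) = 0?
Eigenvalues: λₙ = 0.583n²π²/3.22².
First three modes:
  n=1: λ₁ = 0.583π²/3.22² ≈ 0.555
  n=2: λ₂ = 2.332π²/3.22² ≈ 2.22 (4× faster decay)
  n=3: λ₃ = 5.247π²/3.22² ≈ 4.995 (9× faster decay)
As t → ∞, higher modes decay exponentially faster. The n=1 mode dominates: θ ~ c₁ sin(πx/3.22) e^{-λ₁t}.
Decay rate: λ₁ = 0.583π²/3.22² ≈ 0.555.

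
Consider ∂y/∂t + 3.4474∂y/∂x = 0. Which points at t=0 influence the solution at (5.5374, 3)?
A single point: x = -4.8048. The characteristic through (5.5374, 3) is x - 3.4474t = const, so x = 5.5374 - 3.4474·3 = -4.8048.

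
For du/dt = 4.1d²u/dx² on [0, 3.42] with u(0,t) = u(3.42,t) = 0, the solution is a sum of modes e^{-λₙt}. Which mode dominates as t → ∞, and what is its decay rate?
Eigenvalues: λₙ = 4.1n²π²/3.42².
First three modes:
  n=1: λ₁ = 4.1π²/3.42² ≈ 3.46
  n=2: λ₂ = 16.4π²/3.42² ≈ 13.839 (4× faster decay)
  n=3: λ₃ = 36.9π²/3.42² ≈ 31.137 (9× faster decay)
As t → ∞, higher modes decay exponentially faster. The n=1 mode dominates: u ~ c₁ sin(πx/3.42) e^{-λ₁t}.
Decay rate: λ₁ = 4.1π²/3.42² ≈ 3.46.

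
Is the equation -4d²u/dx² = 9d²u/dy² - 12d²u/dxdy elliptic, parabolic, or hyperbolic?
Rewriting in standard form: -4d²u/dx² + 12d²u/dxdy - 9d²u/dy² = 0. Computing B² - 4AC with A = -4, B = 12, C = -9: discriminant = 0 (zero). Answer: parabolic.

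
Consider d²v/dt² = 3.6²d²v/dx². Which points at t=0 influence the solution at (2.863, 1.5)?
Domain of dependence: [-2.537, 8.263]. Signals travel at speed 3.6, so data within |x - 2.863| ≤ 3.6·1.5 = 5.4 can reach the point.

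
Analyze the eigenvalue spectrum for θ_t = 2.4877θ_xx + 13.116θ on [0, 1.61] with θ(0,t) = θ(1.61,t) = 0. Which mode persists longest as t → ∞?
Eigenvalues: λₙ = 2.4877n²π²/1.61² - 13.116.
First three modes:
  n=1: λ₁ = 2.4877π²/1.61² - 13.116 ≈ -3.644
  n=2: λ₂ = 9.9508π²/1.61² - 13.116 ≈ 24.772
  n=3: λ₃ = 22.3893π²/1.61² - 13.116 ≈ 72.133
Since 2.4877π²/1.61² ≈ 9.472 < 13.116, λ₁ < 0.
The n=1 mode grows fastest (−λₙ is largest for n=1) → dominates.
Asymptotic: θ ~ c₁ sin(πx/1.61) e^{3.644t} (exponential growth at rate −λ₁ ≈ 3.644).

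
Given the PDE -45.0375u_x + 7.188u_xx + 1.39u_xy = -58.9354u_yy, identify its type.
Rewriting in standard form: 7.188u_xx + 1.39u_xy + 58.9354u_yy - 45.0375u_x = 0. The second-order coefficients are A = 7.188, B = 1.39, C = 58.9354. Since B² - 4AC = -1692.5785208 < 0, this is an elliptic PDE.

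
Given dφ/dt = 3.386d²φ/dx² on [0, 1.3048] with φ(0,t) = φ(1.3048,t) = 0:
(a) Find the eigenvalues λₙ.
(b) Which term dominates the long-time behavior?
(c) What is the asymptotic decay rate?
Eigenvalues: λₙ = 3.386n²π²/1.3048².
First three modes:
  n=1: λ₁ = 3.386π²/1.3048² ≈ 19.629
  n=2: λ₂ = 13.544π²/1.3048² ≈ 78.516 (4× faster decay)
  n=3: λ₃ = 30.474π²/1.3048² ≈ 176.661 (9× faster decay)
As t → ∞, higher modes decay exponentially faster. The n=1 mode dominates: φ ~ c₁ sin(πx/1.3048) e^{-λ₁t}.
Decay rate: λ₁ = 3.386π²/1.3048² ≈ 19.629.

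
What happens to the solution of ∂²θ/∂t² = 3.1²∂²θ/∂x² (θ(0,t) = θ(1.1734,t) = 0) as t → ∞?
θ oscillates (no decay). Energy is conserved; the solution oscillates indefinitely as standing waves.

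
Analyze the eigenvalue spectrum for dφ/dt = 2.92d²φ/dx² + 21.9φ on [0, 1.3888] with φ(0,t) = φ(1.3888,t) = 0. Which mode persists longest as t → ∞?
Eigenvalues: λₙ = 2.92n²π²/1.3888² - 21.9.
First three modes:
  n=1: λ₁ = 2.92π²/1.3888² - 21.9 ≈ -6.958
  n=2: λ₂ = 11.68π²/1.3888² - 21.9 ≈ 37.867
  n=3: λ₃ = 26.28π²/1.3888² - 21.9 ≈ 112.576
Since 2.92π²/1.3888² ≈ 14.942 < 21.9, λ₁ < 0.
The n=1 mode grows fastest (−λₙ is largest for n=1) → dominates.
Asymptotic: φ ~ c₁ sin(πx/1.3888) e^{6.958t} (exponential growth at rate −λ₁ ≈ 6.958).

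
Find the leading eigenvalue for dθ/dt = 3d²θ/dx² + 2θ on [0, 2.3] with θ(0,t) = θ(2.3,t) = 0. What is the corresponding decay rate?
Eigenvalues: λₙ = 3n²π²/2.3² - 2.
First three modes:
  n=1: λ₁ = 3π²/2.3² - 2 ≈ 3.597
  n=2: λ₂ = 12π²/2.3² - 2 ≈ 20.389
  n=3: λ₃ = 27π²/2.3² - 2 ≈ 48.374
Since 3π²/2.3² ≈ 5.597 > 2, all λₙ > 0.
The n=1 mode decays slowest → dominates as t → ∞.
Asymptotic: θ ~ c₁ sin(πx/2.3) e^{-λ₁t} with decay rate λ₁ ≈ 3.597.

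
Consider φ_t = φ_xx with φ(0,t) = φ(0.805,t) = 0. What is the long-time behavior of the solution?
As t → ∞, φ → 0. Heat diffuses out through both boundaries.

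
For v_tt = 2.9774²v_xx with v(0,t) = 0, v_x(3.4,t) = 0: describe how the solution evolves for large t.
v oscillates (no decay). Energy is conserved; the solution oscillates indefinitely as standing waves.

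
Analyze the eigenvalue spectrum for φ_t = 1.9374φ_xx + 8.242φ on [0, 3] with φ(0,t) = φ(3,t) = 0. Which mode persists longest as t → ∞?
Eigenvalues: λₙ = 1.9374n²π²/3² - 8.242.
First three modes:
  n=1: λ₁ = 1.9374π²/3² - 8.242 ≈ -6.117
  n=2: λ₂ = 7.7496π²/3² - 8.242 ≈ 0.256
  n=3: λ₃ = 17.4366π²/3² - 8.242 ≈ 10.879
Since 1.9374π²/3² ≈ 2.125 < 8.242, λ₁ < 0.
The n=1 mode grows fastest (−λₙ is largest for n=1) → dominates.
Asymptotic: φ ~ c₁ sin(πx/3) e^{6.117t} (exponential growth at rate −λ₁ ≈ 6.117).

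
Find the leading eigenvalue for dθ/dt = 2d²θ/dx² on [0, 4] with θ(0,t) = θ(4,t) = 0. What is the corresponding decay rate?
Eigenvalues: λₙ = 2n²π²/4².
First three modes:
  n=1: λ₁ = 2π²/4² ≈ 1.234
  n=2: λ₂ = 8π²/4² ≈ 4.935 (4× faster decay)
  n=3: λ₃ = 18π²/4² ≈ 11.103 (9× faster decay)
As t → ∞, higher modes decay exponentially faster. The n=1 mode dominates: θ ~ c₁ sin(πx/4) e^{-λ₁t}.
Decay rate: λ₁ = 2π²/4² ≈ 1.234.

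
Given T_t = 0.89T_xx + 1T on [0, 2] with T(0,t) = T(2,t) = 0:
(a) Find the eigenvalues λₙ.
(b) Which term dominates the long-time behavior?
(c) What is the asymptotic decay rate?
Eigenvalues: λₙ = 0.89n²π²/2² - 1.
First three modes:
  n=1: λ₁ = 0.89π²/2² - 1 ≈ 1.196
  n=2: λ₂ = 3.56π²/2² - 1 ≈ 7.784
  n=3: λ₃ = 8.01π²/2² - 1 ≈ 18.764
Since 0.89π²/2² ≈ 2.196 > 1, all λₙ > 0.
The n=1 mode decays slowest → dominates as t → ∞.
Asymptotic: T ~ c₁ sin(πx/2) e^{-λ₁t} with decay rate λ₁ ≈ 1.196.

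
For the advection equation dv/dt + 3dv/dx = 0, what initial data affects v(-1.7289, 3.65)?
A single point: x = -12.6789. The characteristic through (-1.7289, 3.65) is x - 3t = const, so x = -1.7289 - 3·3.65 = -12.6789.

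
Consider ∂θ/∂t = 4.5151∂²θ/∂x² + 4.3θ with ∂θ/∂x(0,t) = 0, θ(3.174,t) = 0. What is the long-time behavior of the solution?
As t → ∞, θ grows unboundedly. Reaction dominates diffusion (r=4.3 > κπ²/(4L²)≈1.11); solution grows exponentially.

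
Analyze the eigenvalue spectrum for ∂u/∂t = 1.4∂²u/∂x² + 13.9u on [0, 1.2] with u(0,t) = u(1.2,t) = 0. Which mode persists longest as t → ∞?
Eigenvalues: λₙ = 1.4n²π²/1.2² - 13.9.
First three modes:
  n=1: λ₁ = 1.4π²/1.2² - 13.9 ≈ -4.305
  n=2: λ₂ = 5.6π²/1.2² - 13.9 ≈ 24.482
  n=3: λ₃ = 12.6π²/1.2² - 13.9 ≈ 72.459
Since 1.4π²/1.2² ≈ 9.595 < 13.9, λ₁ < 0.
The n=1 mode grows fastest (−λₙ is largest for n=1) → dominates.
Asymptotic: u ~ c₁ sin(πx/1.2) e^{4.305t} (exponential growth at rate −λ₁ ≈ 4.305).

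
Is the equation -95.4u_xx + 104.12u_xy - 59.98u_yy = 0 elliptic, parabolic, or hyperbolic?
Computing B² - 4AC with A = -95.4, B = 104.12, C = -59.98: discriminant = -12047.3936 (negative). Answer: elliptic.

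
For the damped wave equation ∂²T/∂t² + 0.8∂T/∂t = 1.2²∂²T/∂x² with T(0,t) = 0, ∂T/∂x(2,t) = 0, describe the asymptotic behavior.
T → 0. Damping (γ=0.8) dissipates energy; oscillations decay exponentially.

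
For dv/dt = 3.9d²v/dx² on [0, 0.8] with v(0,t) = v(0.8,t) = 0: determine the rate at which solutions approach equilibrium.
Eigenvalues: λₙ = 3.9n²π²/0.8².
First three modes:
  n=1: λ₁ = 3.9π²/0.8² ≈ 60.143
  n=2: λ₂ = 15.6π²/0.8² ≈ 240.572 (4× faster decay)
  n=3: λ₃ = 35.1π²/0.8² ≈ 541.286 (9× faster decay)
As t → ∞, higher modes decay exponentially faster. The n=1 mode dominates: v ~ c₁ sin(πx/0.8) e^{-λ₁t}.
Decay rate: λ₁ = 3.9π²/0.8² ≈ 60.143.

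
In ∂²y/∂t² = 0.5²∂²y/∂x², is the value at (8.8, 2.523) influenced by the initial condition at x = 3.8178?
No. The domain of dependence is [7.5385, 10.0615], and 3.8178 is outside this interval.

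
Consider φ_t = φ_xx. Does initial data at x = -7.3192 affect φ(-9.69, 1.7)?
Yes, for any finite x. The heat equation has infinite propagation speed, so all initial data affects all points at any t > 0.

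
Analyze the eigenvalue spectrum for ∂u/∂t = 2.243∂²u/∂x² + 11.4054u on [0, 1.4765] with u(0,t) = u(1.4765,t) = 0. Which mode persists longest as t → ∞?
Eigenvalues: λₙ = 2.243n²π²/1.4765² - 11.4054.
First three modes:
  n=1: λ₁ = 2.243π²/1.4765² - 11.4054 ≈ -1.251
  n=2: λ₂ = 8.972π²/1.4765² - 11.4054 ≈ 29.213
  n=3: λ₃ = 20.187π²/1.4765² - 11.4054 ≈ 79.986
Since 2.243π²/1.4765² ≈ 10.155 < 11.4054, λ₁ < 0.
The n=1 mode grows fastest (−λₙ is largest for n=1) → dominates.
Asymptotic: u ~ c₁ sin(πx/1.4765) e^{1.251t} (exponential growth at rate −λ₁ ≈ 1.251).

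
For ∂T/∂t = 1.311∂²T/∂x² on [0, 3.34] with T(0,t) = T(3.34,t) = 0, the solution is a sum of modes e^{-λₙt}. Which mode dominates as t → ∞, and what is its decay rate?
Eigenvalues: λₙ = 1.311n²π²/3.34².
First three modes:
  n=1: λ₁ = 1.311π²/3.34² ≈ 1.16
  n=2: λ₂ = 5.244π²/3.34² ≈ 4.639 (4× faster decay)
  n=3: λ₃ = 11.799π²/3.34² ≈ 10.439 (9× faster decay)
As t → ∞, higher modes decay exponentially faster. The n=1 mode dominates: T ~ c₁ sin(πx/3.34) e^{-λ₁t}.
Decay rate: λ₁ = 1.311π²/3.34² ≈ 1.16.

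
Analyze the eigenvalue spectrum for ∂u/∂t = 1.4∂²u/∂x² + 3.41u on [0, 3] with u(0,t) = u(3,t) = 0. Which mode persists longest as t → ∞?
Eigenvalues: λₙ = 1.4n²π²/3² - 3.41.
First three modes:
  n=1: λ₁ = 1.4π²/3² - 3.41 ≈ -1.875
  n=2: λ₂ = 5.6π²/3² - 3.41 ≈ 2.731
  n=3: λ₃ = 12.6π²/3² - 3.41 ≈ 10.407
Since 1.4π²/3² ≈ 1.535 < 3.41, λ₁ < 0.
The n=1 mode grows fastest (−λₙ is largest for n=1) → dominates.
Asymptotic: u ~ c₁ sin(πx/3) e^{1.875t} (exponential growth at rate −λ₁ ≈ 1.875).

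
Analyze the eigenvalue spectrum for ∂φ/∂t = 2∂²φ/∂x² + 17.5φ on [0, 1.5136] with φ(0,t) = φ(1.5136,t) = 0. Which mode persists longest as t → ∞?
Eigenvalues: λₙ = 2n²π²/1.5136² - 17.5.
First three modes:
  n=1: λ₁ = 2π²/1.5136² - 17.5 ≈ -8.884
  n=2: λ₂ = 8π²/1.5136² - 17.5 ≈ 16.964
  n=3: λ₃ = 18π²/1.5136² - 17.5 ≈ 60.044
Since 2π²/1.5136² ≈ 8.616 < 17.5, λ₁ < 0.
The n=1 mode grows fastest (−λₙ is largest for n=1) → dominates.
Asymptotic: φ ~ c₁ sin(πx/1.5136) e^{8.884t} (exponential growth at rate −λ₁ ≈ 8.884).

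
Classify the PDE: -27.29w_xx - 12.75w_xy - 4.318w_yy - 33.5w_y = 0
A = -27.29, B = -12.75, C = -4.318. Discriminant B² - 4AC = -308.79038. Since -308.79038 < 0, elliptic.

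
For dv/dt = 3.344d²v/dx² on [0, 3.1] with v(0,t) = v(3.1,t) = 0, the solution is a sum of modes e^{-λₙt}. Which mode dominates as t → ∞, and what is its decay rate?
Eigenvalues: λₙ = 3.344n²π²/3.1².
First three modes:
  n=1: λ₁ = 3.344π²/3.1² ≈ 3.434
  n=2: λ₂ = 13.376π²/3.1² ≈ 13.737 (4× faster decay)
  n=3: λ₃ = 30.096π²/3.1² ≈ 30.909 (9× faster decay)
As t → ∞, higher modes decay exponentially faster. The n=1 mode dominates: v ~ c₁ sin(πx/3.1) e^{-λ₁t}.
Decay rate: λ₁ = 3.344π²/3.1² ≈ 3.434.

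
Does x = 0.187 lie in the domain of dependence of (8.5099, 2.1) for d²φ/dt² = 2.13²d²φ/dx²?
No. The domain of dependence is [4.0369, 12.9829], and 0.187 is outside this interval.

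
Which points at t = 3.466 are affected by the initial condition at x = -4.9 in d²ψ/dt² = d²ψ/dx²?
Domain of influence: [-8.366, -1.434]. Data at x = -4.9 spreads outward at speed 1.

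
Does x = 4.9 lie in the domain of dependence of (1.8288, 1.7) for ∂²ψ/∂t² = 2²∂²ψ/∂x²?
Yes. The domain of dependence is [-1.5712, 5.2288], and 4.9 ∈ [-1.5712, 5.2288].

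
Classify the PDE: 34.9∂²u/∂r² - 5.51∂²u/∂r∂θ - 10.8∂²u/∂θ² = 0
A = 34.9, B = -5.51, C = -10.8. Discriminant B² - 4AC = 1538.0401. Since 1538.0401 > 0, hyperbolic.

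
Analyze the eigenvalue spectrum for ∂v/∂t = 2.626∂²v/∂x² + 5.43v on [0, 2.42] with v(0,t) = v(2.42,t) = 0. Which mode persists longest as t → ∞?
Eigenvalues: λₙ = 2.626n²π²/2.42² - 5.43.
First three modes:
  n=1: λ₁ = 2.626π²/2.42² - 5.43 ≈ -1.004
  n=2: λ₂ = 10.504π²/2.42² - 5.43 ≈ 12.272
  n=3: λ₃ = 23.634π²/2.42² - 5.43 ≈ 34.4
Since 2.626π²/2.42² ≈ 4.426 < 5.43, λ₁ < 0.
The n=1 mode grows fastest (−λₙ is largest for n=1) → dominates.
Asymptotic: v ~ c₁ sin(πx/2.42) e^{1.004t} (exponential growth at rate −λ₁ ≈ 1.004).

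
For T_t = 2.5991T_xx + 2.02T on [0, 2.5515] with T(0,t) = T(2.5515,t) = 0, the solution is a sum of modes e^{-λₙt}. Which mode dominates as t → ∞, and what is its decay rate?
Eigenvalues: λₙ = 2.5991n²π²/2.5515² - 2.02.
First three modes:
  n=1: λ₁ = 2.5991π²/2.5515² - 2.02 ≈ 1.92
  n=2: λ₂ = 10.3964π²/2.5515² - 2.02 ≈ 13.741
  n=3: λ₃ = 23.3919π²/2.5515² - 2.02 ≈ 33.443
Since 2.5991π²/2.5515² ≈ 3.94 > 2.02, all λₙ > 0.
The n=1 mode decays slowest → dominates as t → ∞.
Asymptotic: T ~ c₁ sin(πx/2.5515) e^{-λ₁t} with decay rate λ₁ ≈ 1.92.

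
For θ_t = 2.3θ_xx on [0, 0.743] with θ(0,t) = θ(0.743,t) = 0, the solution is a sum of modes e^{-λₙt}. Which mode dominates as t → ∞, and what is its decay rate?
Eigenvalues: λₙ = 2.3n²π²/0.743².
First three modes:
  n=1: λ₁ = 2.3π²/0.743² ≈ 41.12
  n=2: λ₂ = 9.2π²/0.743² ≈ 164.479 (4× faster decay)
  n=3: λ₃ = 20.7π²/0.743² ≈ 370.077 (9× faster decay)
As t → ∞, higher modes decay exponentially faster. The n=1 mode dominates: θ ~ c₁ sin(πx/0.743) e^{-λ₁t}.
Decay rate: λ₁ = 2.3π²/0.743² ≈ 41.12.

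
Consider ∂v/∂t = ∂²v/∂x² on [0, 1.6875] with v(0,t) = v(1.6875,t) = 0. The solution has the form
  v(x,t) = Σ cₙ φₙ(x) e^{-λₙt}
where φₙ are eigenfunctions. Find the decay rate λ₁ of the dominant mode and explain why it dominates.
Eigenvalues: λₙ = n²π²/1.6875².
First three modes:
  n=1: λ₁ = π²/1.6875² ≈ 3.466
  n=2: λ₂ = 4π²/1.6875² ≈ 13.863 (4× faster decay)
  n=3: λ₃ = 9π²/1.6875² ≈ 31.193 (9× faster decay)
As t → ∞, higher modes decay exponentially faster. The n=1 mode dominates: v ~ c₁ sin(πx/1.6875) e^{-λ₁t}.
Decay rate: λ₁ = π²/1.6875² ≈ 3.466.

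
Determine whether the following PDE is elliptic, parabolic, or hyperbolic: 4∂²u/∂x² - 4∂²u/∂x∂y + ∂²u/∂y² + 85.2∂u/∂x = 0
Coefficients: A = 4, B = -4, C = 1. B² - 4AC = 0, which is zero, so the equation is parabolic.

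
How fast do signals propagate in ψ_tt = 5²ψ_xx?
Speed = 5. Information travels along characteristics x = x₀ ± 5t.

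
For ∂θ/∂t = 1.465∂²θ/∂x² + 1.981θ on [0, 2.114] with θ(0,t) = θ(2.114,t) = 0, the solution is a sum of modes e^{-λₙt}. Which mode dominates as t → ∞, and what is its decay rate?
Eigenvalues: λₙ = 1.465n²π²/2.114² - 1.981.
First three modes:
  n=1: λ₁ = 1.465π²/2.114² - 1.981 ≈ 1.254
  n=2: λ₂ = 5.86π²/2.114² - 1.981 ≈ 10.961
  n=3: λ₃ = 13.185π²/2.114² - 1.981 ≈ 27.138
Since 1.465π²/2.114² ≈ 3.235 > 1.981, all λₙ > 0.
The n=1 mode decays slowest → dominates as t → ∞.
Asymptotic: θ ~ c₁ sin(πx/2.114) e^{-λ₁t} with decay rate λ₁ ≈ 1.254.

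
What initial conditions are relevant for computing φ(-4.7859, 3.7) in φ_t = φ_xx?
The entire real line. The heat equation has infinite propagation speed: any initial disturbance instantly affects all points (though exponentially small far away).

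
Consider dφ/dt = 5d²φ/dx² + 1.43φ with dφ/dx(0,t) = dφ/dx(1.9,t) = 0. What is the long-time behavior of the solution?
As t → ∞, φ grows unboundedly. With Neumann BCs the constant mode has diffusion eigenvalue 0, so any r > 0 makes it grow like e^(1.43t); solution grows exponentially.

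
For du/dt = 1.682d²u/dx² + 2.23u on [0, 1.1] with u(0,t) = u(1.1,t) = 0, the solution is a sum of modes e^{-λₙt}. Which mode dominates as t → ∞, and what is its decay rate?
Eigenvalues: λₙ = 1.682n²π²/1.1² - 2.23.
First three modes:
  n=1: λ₁ = 1.682π²/1.1² - 2.23 ≈ 11.49
  n=2: λ₂ = 6.728π²/1.1² - 2.23 ≈ 52.648
  n=3: λ₃ = 15.138π²/1.1² - 2.23 ≈ 121.246
Since 1.682π²/1.1² ≈ 13.72 > 2.23, all λₙ > 0.
The n=1 mode decays slowest → dominates as t → ∞.
Asymptotic: u ~ c₁ sin(πx/1.1) e^{-λ₁t} with decay rate λ₁ ≈ 11.49.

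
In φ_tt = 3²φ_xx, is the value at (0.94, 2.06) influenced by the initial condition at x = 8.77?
No. The domain of dependence is [-5.24, 7.12], and 8.77 is outside this interval.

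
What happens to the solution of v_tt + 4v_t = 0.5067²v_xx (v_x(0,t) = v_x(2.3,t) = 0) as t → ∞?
v → constant (steady state). Damping (γ=4) dissipates the nonconstant modes; with Neumann BCs the spatial average obeys M''+γM'=0 and tends to a finite limit.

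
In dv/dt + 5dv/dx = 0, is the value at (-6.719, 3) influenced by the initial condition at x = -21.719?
Yes. The characteristic through (-6.719, 3) passes through x = -21.719.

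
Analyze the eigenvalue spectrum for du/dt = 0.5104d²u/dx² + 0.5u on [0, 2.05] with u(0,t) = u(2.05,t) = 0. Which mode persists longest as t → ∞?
Eigenvalues: λₙ = 0.5104n²π²/2.05² - 0.5.
First three modes:
  n=1: λ₁ = 0.5104π²/2.05² - 0.5 ≈ 0.699
  n=2: λ₂ = 2.0416π²/2.05² - 0.5 ≈ 4.295
  n=3: λ₃ = 4.5936π²/2.05² - 0.5 ≈ 10.288
Since 0.5104π²/2.05² ≈ 1.199 > 0.5, all λₙ > 0.
The n=1 mode decays slowest → dominates as t → ∞.
Asymptotic: u ~ c₁ sin(πx/2.05) e^{-λ₁t} with decay rate λ₁ ≈ 0.699.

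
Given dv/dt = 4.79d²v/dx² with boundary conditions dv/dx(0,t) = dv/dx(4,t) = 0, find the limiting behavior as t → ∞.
v → constant (steady state). Heat is conserved (no flux at boundaries); solution approaches the spatial average.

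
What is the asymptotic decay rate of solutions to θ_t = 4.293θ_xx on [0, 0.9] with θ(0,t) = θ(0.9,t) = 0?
Eigenvalues: λₙ = 4.293n²π²/0.9².
First three modes:
  n=1: λ₁ = 4.293π²/0.9² ≈ 52.309
  n=2: λ₂ = 17.172π²/0.9² ≈ 209.236 (4× faster decay)
  n=3: λ₃ = 38.637π²/0.9² ≈ 470.78 (9× faster decay)
As t → ∞, higher modes decay exponentially faster. The n=1 mode dominates: θ ~ c₁ sin(πx/0.9) e^{-λ₁t}.
Decay rate: λ₁ = 4.293π²/0.9² ≈ 52.309.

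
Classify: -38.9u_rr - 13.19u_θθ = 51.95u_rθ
Rewriting in standard form: -38.9u_rr - 51.95u_rθ - 13.19u_θθ = 0. Hyperbolic (discriminant = 646.4385).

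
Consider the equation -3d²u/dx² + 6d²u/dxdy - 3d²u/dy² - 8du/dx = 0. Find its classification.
Parabolic. (A = -3, B = 6, C = -3 gives B² - 4AC = 0.)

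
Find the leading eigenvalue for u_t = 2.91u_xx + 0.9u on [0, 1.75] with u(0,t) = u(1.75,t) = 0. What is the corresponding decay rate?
Eigenvalues: λₙ = 2.91n²π²/1.75² - 0.9.
First three modes:
  n=1: λ₁ = 2.91π²/1.75² - 0.9 ≈ 8.478
  n=2: λ₂ = 11.64π²/1.75² - 0.9 ≈ 36.613
  n=3: λ₃ = 26.19π²/1.75² - 0.9 ≈ 83.503
Since 2.91π²/1.75² ≈ 9.378 > 0.9, all λₙ > 0.
The n=1 mode decays slowest → dominates as t → ∞.
Asymptotic: u ~ c₁ sin(πx/1.75) e^{-λ₁t} with decay rate λ₁ ≈ 8.478.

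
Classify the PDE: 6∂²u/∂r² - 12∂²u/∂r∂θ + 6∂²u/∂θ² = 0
A = 6, B = -12, C = 6. Discriminant B² - 4AC = 0. Since 0 = 0, parabolic.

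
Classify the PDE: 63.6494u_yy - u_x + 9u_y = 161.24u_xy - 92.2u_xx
Rewriting in standard form: 92.2u_xx - 161.24u_xy + 63.6494u_yy - u_x + 9u_y = 0. A = 92.2, B = -161.24, C = 63.6494. Discriminant B² - 4AC = 2524.43888. Since 2524.43888 > 0, hyperbolic.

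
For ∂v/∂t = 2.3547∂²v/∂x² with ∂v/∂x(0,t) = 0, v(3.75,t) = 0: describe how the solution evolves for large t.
v → 0. Heat escapes through the Dirichlet boundary.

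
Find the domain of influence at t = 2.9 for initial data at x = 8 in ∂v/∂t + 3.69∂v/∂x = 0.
At x = 18.701. The characteristic carries data from (8, 0) to (18.701, 2.9).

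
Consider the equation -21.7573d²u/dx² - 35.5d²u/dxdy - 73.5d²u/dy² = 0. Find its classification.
Elliptic. (A = -21.7573, B = -35.5, C = -73.5 gives B² - 4AC = -5136.3962.)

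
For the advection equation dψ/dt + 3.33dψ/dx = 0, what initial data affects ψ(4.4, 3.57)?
A single point: x = -7.4881. The characteristic through (4.4, 3.57) is x - 3.33t = const, so x = 4.4 - 3.33·3.57 = -7.4881.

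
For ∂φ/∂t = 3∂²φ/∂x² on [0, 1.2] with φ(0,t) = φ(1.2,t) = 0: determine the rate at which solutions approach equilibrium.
Eigenvalues: λₙ = 3n²π²/1.2².
First three modes:
  n=1: λ₁ = 3π²/1.2² ≈ 20.562
  n=2: λ₂ = 12π²/1.2² ≈ 82.247 (4× faster decay)
  n=3: λ₃ = 27π²/1.2² ≈ 185.055 (9× faster decay)
As t → ∞, higher modes decay exponentially faster. The n=1 mode dominates: φ ~ c₁ sin(πx/1.2) e^{-λ₁t}.
Decay rate: λ₁ = 3π²/1.2² ≈ 20.562.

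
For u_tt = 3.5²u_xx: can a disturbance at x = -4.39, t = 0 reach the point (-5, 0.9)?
Yes. The domain of dependence is [-8.15, -1.85], and -4.39 ∈ [-8.15, -1.85].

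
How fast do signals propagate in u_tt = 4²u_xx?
Speed = 4. Information travels along characteristics x = x₀ ± 4t.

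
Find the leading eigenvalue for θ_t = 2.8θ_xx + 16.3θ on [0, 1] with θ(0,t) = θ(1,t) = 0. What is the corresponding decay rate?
Eigenvalues: λₙ = 2.8n²π²/1² - 16.3.
First three modes:
  n=1: λ₁ = 2.8π² - 16.3 ≈ 11.335
  n=2: λ₂ = 11.2π² - 16.3 ≈ 94.24
  n=3: λ₃ = 25.2π² - 16.3 ≈ 232.414
Since 2.8π² ≈ 27.635 > 16.3, all λₙ > 0.
The n=1 mode decays slowest → dominates as t → ∞.
Asymptotic: θ ~ c₁ sin(πx/1) e^{-λ₁t} with decay rate λ₁ ≈ 11.335.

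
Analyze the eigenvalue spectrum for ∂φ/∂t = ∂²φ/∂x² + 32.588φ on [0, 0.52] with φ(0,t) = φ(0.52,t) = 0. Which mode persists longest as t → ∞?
Eigenvalues: λₙ = n²π²/0.52² - 32.588.
First three modes:
  n=1: λ₁ = π²/0.52² - 32.588 ≈ 3.912
  n=2: λ₂ = 4π²/0.52² - 32.588 ≈ 113.412
  n=3: λ₃ = 9π²/0.52² - 32.588 ≈ 295.912
Since π²/0.52² ≈ 36.5 > 32.588, all λₙ > 0.
The n=1 mode decays slowest → dominates as t → ∞.
Asymptotic: φ ~ c₁ sin(πx/0.52) e^{-λ₁t} with decay rate λ₁ ≈ 3.912.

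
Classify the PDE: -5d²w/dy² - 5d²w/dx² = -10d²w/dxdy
Rewriting in standard form: -5d²w/dx² + 10d²w/dxdy - 5d²w/dy² = 0. A = -5, B = 10, C = -5. Discriminant B² - 4AC = 0. Since 0 = 0, parabolic.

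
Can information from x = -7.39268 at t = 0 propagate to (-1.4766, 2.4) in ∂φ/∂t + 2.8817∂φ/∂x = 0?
No. Only data at x = -8.39268 affects (-1.4766, 2.4). Advection has one-way propagation along characteristics.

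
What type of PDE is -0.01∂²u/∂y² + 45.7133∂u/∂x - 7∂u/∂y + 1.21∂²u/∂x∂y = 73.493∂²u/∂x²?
Rewriting in standard form: -73.493∂²u/∂x² + 1.21∂²u/∂x∂y - 0.01∂²u/∂y² + 45.7133∂u/∂x - 7∂u/∂y = 0. With A = -73.493, B = 1.21, C = -0.01, the discriminant is -1.47562. This is an elliptic PDE.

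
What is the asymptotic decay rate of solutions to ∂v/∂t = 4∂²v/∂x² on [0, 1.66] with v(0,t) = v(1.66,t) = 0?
Eigenvalues: λₙ = 4n²π²/1.66².
First three modes:
  n=1: λ₁ = 4π²/1.66² ≈ 14.327
  n=2: λ₂ = 16π²/1.66² ≈ 57.306 (4× faster decay)
  n=3: λ₃ = 36π²/1.66² ≈ 128.94 (9× faster decay)
As t → ∞, higher modes decay exponentially faster. The n=1 mode dominates: v ~ c₁ sin(πx/1.66) e^{-λ₁t}.
Decay rate: λ₁ = 4π²/1.66² ≈ 14.327.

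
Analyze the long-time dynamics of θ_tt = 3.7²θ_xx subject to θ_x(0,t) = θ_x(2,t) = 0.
Long-time behavior: θ oscillates about a mean that drifts linearly in t (generically unbounded; no decay). There is no damping, so the nonconstant modes persist as standing waves (energy conserved, no decay). But with Neumann conditions at both ends the constant mode has eigenvalue 0: the spatial mean M(t) of θ satisfies M'' = 0, so M(t) = M(0) + M'(0)·t. Unless the initial velocity has zero mean (∫θ_t(x,0)dx = 0), the solution grows linearly in t (unbounded, though not exponentially); if it does have zero mean, the solution stays bounded and simply oscillates.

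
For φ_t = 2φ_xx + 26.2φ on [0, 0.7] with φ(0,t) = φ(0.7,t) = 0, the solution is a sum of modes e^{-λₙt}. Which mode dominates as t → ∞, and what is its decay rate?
Eigenvalues: λₙ = 2n²π²/0.7² - 26.2.
First three modes:
  n=1: λ₁ = 2π²/0.7² - 26.2 ≈ 14.084
  n=2: λ₂ = 8π²/0.7² - 26.2 ≈ 134.936
  n=3: λ₃ = 18π²/0.7² - 26.2 ≈ 336.357
Since 2π²/0.7² ≈ 40.284 > 26.2, all λₙ > 0.
The n=1 mode decays slowest → dominates as t → ∞.
Asymptotic: φ ~ c₁ sin(πx/0.7) e^{-λ₁t} with decay rate λ₁ ≈ 14.084.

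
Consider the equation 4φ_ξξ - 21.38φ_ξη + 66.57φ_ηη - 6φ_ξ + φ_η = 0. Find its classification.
Elliptic. (A = 4, B = -21.38, C = 66.57 gives B² - 4AC = -608.0156.)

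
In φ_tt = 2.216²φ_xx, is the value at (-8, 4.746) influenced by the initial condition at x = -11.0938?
Yes. The domain of dependence is [-18.517136, 2.517136], and -11.0938 ∈ [-18.517136, 2.517136].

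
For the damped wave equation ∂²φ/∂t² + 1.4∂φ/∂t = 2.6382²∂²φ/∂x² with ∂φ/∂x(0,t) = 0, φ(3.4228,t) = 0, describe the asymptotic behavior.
φ → 0. Damping (γ=1.4) dissipates energy; oscillations decay exponentially.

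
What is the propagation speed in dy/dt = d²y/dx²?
Infinite. The heat equation is parabolic, not hyperbolic, so disturbances propagate instantly.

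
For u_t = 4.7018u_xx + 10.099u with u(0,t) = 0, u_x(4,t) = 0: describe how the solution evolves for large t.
u grows unboundedly. Reaction dominates diffusion (r=10.099 > κπ²/(4L²)≈0.73); solution grows exponentially.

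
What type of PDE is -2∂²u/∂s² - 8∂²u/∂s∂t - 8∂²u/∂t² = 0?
With A = -2, B = -8, C = -8, the discriminant is 0. This is a parabolic PDE.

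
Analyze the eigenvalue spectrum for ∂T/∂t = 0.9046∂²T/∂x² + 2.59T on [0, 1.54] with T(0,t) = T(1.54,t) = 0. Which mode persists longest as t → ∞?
Eigenvalues: λₙ = 0.9046n²π²/1.54² - 2.59.
First three modes:
  n=1: λ₁ = 0.9046π²/1.54² - 2.59 ≈ 1.175
  n=2: λ₂ = 3.6184π²/1.54² - 2.59 ≈ 12.468
  n=3: λ₃ = 8.1414π²/1.54² - 2.59 ≈ 31.291
Since 0.9046π²/1.54² ≈ 3.765 > 2.59, all λₙ > 0.
The n=1 mode decays slowest → dominates as t → ∞.
Asymptotic: T ~ c₁ sin(πx/1.54) e^{-λ₁t} with decay rate λ₁ ≈ 1.175.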